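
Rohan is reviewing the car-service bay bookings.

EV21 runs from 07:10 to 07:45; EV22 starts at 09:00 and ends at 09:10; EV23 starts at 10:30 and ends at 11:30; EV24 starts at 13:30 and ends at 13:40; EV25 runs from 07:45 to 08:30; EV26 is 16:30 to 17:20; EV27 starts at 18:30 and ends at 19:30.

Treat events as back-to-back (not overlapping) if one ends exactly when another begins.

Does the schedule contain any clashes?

Two intervals overlap when each starts before the other ends.
Sorted by start: EV21, EV25, EV22, EV23, EV24, EV26, EV27.
EV25 starts exactly when EV21 ends (back-to-back, no overlap) — done with EV21.
EV22 starts after EV25 ends — done with EV25.
EV23 starts after EV22 ends — done with EV22.
EV24 starts after EV23 ends — done with EV23.
EV26 starts after EV24 ends — done with EV24.
EV27 starts after EV26 ends.
Every pair is clear; the schedule has no overlaps.

No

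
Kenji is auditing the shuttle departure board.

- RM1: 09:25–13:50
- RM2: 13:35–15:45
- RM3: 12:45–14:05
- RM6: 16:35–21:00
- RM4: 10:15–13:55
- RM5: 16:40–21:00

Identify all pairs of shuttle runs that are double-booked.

RM1 & RM2, RM1 & RM3, RM1 & RM4, RM2 & RM3, RM2 & RM4, RM3 & RM4, RM5 & RM6

Sorted by start: RM1, RM4, RM3, RM2, RM6, RM5.
RM4 starts before RM1 ends → RM1 and RM4 overlap.
RM3 starts before RM1 ends → RM1 and RM3 overlap.
RM2 starts before RM1 ends → RM1 and RM2 overlap.
RM6 starts after RM1 ends — done with RM1.
RM3 starts before RM4 ends → RM4 and RM3 overlap.
RM2 starts before RM4 ends → RM4 and RM2 overlap.
RM6 starts after RM4 ends — done with RM4.
RM2 starts before RM3 ends → RM3 and RM2 overlap.
RM6 starts after RM3 ends — done with RM3.
RM6 starts after RM2 ends — done with RM2.
RM5 starts before RM6 ends → RM6 and RM5 overlap.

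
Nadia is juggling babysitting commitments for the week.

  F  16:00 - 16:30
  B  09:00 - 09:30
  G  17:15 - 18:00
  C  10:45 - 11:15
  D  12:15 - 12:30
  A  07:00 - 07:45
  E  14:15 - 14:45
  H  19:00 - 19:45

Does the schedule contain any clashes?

No

Sorted by start: A, B, C, D, E, F, G, H.
B starts after A ends, so nothing later overlaps A either.
C starts after B ends, so nothing later overlaps B either.
D starts after C ends, so nothing later overlaps C either.
E starts after D ends, so nothing later overlaps D either.
F starts after E ends, so nothing later overlaps E either.
G starts after F ends, so nothing later overlaps F either.
H starts after G ends.
Every pair is clear; the schedule has no overlaps.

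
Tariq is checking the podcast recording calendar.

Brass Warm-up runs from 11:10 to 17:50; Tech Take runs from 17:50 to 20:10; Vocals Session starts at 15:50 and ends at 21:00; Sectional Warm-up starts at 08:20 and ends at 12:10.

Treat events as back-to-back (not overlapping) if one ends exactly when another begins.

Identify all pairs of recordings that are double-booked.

Sorted by start: Sectional Warm-up, Brass Warm-up, Vocals Session, Tech Take.
Brass Warm-up starts before Sectional Warm-up ends → Sectional Warm-up and Brass Warm-up overlap.
Vocals Session starts after Sectional Warm-up ends — done with Sectional Warm-up.
Vocals Session starts before Brass Warm-up ends → Brass Warm-up and Vocals Session overlap.
Tech Take starts exactly when Brass Warm-up ends (back-to-back, no overlap).
Tech Take starts before Vocals Session ends → Vocals Session and Tech Take overlap.

Brass Warm-up & Sectional Warm-up, Brass Warm-up & Vocals Session, Tech Take & Vocals Session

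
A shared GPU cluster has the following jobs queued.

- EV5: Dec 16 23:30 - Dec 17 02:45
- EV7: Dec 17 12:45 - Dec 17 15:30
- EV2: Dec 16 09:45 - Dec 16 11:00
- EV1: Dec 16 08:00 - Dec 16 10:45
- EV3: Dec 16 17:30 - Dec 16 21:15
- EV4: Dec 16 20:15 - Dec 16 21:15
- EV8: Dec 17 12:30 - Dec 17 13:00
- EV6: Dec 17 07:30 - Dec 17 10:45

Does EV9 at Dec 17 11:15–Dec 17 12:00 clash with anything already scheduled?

EV1: ends Dec 16 10:45 at or before EV9 starts Dec 17 11:15 → clear.
EV2: ends Dec 16 11:00 at or before EV9 starts Dec 17 11:15 → clear.
EV3: ends Dec 16 21:15 at or before EV9 starts Dec 17 11:15 → clear.
EV4: ends Dec 16 21:15 at or before EV9 starts Dec 17 11:15 → clear.
EV5: ends Dec 17 02:45 at or before EV9 starts Dec 17 11:15 → clear.
EV6: ends Dec 17 10:45 at or before EV9 starts Dec 17 11:15 → clear.
EV8: starts Dec 17 12:30 at or after EV9 ends Dec 17 12:00 → clear.
EV7: starts Dec 17 12:45 at or after EV9 ends Dec 17 12:00 → clear.

No — it doesn't clash with anything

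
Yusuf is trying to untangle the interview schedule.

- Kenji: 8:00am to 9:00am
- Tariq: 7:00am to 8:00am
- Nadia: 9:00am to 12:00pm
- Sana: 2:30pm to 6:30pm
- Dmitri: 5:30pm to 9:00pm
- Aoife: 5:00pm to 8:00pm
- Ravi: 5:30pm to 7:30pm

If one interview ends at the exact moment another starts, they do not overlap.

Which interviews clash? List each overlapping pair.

Aoife & Dmitri, Aoife & Ravi, Aoife & Sana, Dmitri & Ravi, Dmitri & Sana, Ravi & Sana

Two intervals overlap when each starts before the other ends.
Sorted by start: Tariq, Kenji, Nadia, Sana, Aoife, Ravi, Dmitri.
Kenji starts exactly when Tariq ends (back-to-back, no overlap), so nothing later overlaps Tariq either.
Nadia starts exactly when Kenji ends (back-to-back, no overlap), so nothing later overlaps Kenji either.
Sana starts after Nadia ends, so nothing later overlaps Nadia either.
Aoife starts before Sana ends → Sana and Aoife overlap.
Ravi starts before Sana ends → Sana and Ravi overlap.
Dmitri starts before Sana ends → Sana and Dmitri overlap.
Ravi starts before Aoife ends → Aoife and Ravi overlap.
Dmitri starts before Aoife ends → Aoife and Dmitri overlap.
Dmitri starts before Ravi ends → Ravi and Dmitri overlap.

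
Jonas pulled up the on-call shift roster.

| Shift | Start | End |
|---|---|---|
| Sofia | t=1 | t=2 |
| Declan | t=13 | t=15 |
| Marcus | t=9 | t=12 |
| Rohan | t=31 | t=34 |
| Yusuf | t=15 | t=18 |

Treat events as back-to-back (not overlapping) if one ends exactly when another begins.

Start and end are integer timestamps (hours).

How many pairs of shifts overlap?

0

Sorted by start: Sofia, Marcus, Declan, Yusuf, Rohan.
Marcus starts after Sofia ends — done with Sofia.
Declan starts after Marcus ends — done with Marcus.
Yusuf starts exactly when Declan ends (back-to-back, no overlap) — done with Declan.
Rohan starts after Yusuf ends.
No pair overlaps.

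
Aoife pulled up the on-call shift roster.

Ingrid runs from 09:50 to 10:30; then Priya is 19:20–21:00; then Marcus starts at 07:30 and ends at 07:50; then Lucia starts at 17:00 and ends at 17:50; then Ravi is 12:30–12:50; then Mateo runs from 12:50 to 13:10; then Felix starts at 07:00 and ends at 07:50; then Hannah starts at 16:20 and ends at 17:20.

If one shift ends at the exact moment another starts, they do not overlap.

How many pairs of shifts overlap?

Sorted by start: Felix, Marcus, Ingrid, Ravi, Mateo, Hannah, Lucia, Priya.
Marcus starts before Felix ends → Felix and Marcus overlap.
Ingrid starts after Felix ends — done with Felix.
Ingrid starts after Marcus ends — done with Marcus.
Ravi starts after Ingrid ends — done with Ingrid.
Mateo starts exactly when Ravi ends (back-to-back, no overlap) — done with Ravi.
Hannah starts after Mateo ends — done with Mateo.
Lucia starts before Hannah ends → Hannah and Lucia overlap.
Priya starts after Hannah ends.
Priya starts after Lucia ends.
Overlapping pairs: Felix & Marcus, Hannah & Lucia — 2 in total.

2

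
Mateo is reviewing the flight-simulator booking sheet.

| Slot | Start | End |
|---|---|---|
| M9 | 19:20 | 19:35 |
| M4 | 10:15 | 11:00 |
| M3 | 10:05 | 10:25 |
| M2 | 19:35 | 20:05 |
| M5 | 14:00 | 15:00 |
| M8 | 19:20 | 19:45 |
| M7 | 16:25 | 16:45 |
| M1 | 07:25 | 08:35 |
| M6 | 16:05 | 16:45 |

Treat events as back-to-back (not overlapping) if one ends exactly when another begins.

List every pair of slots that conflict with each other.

M2 & M8, M3 & M4, M6 & M7, M8 & M9

Sorted by start: M1, M3, M4, M5, M6, M7, M8, M9, M2.
M3 starts after M1 ends, so nothing later overlaps M1 either.
M4 starts before M3 ends → M3 and M4 overlap.
M5 starts after M3 ends, so nothing later overlaps M3 either.
M5 starts after M4 ends, so nothing later overlaps M4 either.
M6 starts after M5 ends, so nothing later overlaps M5 either.
M7 starts before M6 ends → M6 and M7 overlap.
M8 starts after M6 ends, so nothing later overlaps M6 either.
M8 starts after M7 ends, so nothing later overlaps M7 either.
M9 starts before M8 ends → M8 and M9 overlap.
M2 starts before M8 ends → M8 and M2 overlap.
M2 starts exactly when M9 ends (back-to-back, no overlap).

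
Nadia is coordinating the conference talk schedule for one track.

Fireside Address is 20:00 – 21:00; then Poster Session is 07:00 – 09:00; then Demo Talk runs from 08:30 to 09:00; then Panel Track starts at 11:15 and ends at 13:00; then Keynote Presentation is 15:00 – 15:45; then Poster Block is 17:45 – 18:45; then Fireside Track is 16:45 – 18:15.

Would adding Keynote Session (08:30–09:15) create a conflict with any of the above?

Poster Session: starts 07:00 before Keynote Session ends 09:15, and ends 09:00 after Keynote Session starts 08:30 → overlap.
Demo Talk: starts 08:30 before Keynote Session ends 09:15, and ends 09:00 after Keynote Session starts 08:30 → overlap.
Panel Track: starts 11:15 at or after Keynote Session ends 09:15 → clear.
Keynote Presentation: starts 15:00 at or after Keynote Session ends 09:15 → clear.
Fireside Track: starts 16:45 at or after Keynote Session ends 09:15 → clear.
Poster Block: starts 17:45 at or after Keynote Session ends 09:15 → clear.
Fireside Address: starts 20:00 at or after Keynote Session ends 09:15 → clear.
Keynote Session overlaps Poster Session, Demo Talk.

Yes — it overlaps Demo Talk, Poster Session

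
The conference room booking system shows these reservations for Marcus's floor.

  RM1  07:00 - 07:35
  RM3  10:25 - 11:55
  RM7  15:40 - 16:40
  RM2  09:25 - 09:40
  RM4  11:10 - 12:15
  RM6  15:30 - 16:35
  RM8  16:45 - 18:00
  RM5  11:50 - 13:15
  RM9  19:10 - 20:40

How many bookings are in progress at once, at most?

3

Sort all start/end points and keep a running count:
07:00 start RM1 → 1
07:35 end RM1 → 0
09:25 start RM2 → 1
09:40 end RM2 → 0
10:25 start RM3 → 1
11:10 start RM4 → 2
11:50 start RM5 → 3
11:55 end RM3 → 2
12:15 end RM4 → 1
13:15 end RM5 → 0
15:30 start RM6 → 1
15:40 start RM7 → 2
16:35 end RM6 → 1
16:40 end RM7 → 0
16:45 start RM8 → 1
18:00 end RM8 → 0
19:10 start RM9 → 1
20:40 end RM9 → 0
Peak is 3, at 11:50 (RM3, RM4, RM5).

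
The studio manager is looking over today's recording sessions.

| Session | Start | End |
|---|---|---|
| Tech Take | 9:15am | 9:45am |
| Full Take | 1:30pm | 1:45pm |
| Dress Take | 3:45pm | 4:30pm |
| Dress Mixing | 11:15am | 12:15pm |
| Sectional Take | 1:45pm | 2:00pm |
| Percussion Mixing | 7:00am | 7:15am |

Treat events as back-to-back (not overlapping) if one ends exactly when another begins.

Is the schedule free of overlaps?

Yes

Check each pair: they overlap iff neither finishes before the other starts.
Sorted by start: Percussion Mixing, Tech Take, Dress Mixing, Full Take, Sectional Take, Dress Take.
Tech Take starts after Percussion Mixing ends, so Percussion Mixing has no further overlaps.
Dress Mixing starts after Tech Take ends, so Tech Take has no further overlaps.
Full Take starts after Dress Mixing ends, so Dress Mixing has no further overlaps.
Sectional Take starts exactly when Full Take ends (back-to-back, no overlap), so Full Take has no further overlaps.
Dress Take starts after Sectional Take ends.
Every pair is clear; the schedule has no overlaps.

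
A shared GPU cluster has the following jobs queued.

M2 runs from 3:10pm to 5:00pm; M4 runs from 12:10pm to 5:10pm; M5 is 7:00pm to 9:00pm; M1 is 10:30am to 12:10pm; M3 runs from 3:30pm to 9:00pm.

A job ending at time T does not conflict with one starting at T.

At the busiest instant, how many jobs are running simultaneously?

3

Walk through starts and ends in time order (an end at T is processed before a start at T):
10:30am start M1 → 1
12:10pm end M1 → 0
12:10pm start M4 → 1
3:10pm start M2 → 2
3:30pm start M3 → 3
5:00pm end M2 → 2
5:10pm end M4 → 1
7:00pm start M5 → 2
9:00pm end M3 → 1
9:00pm end M5 → 0
Peak is 3, at 3:30pm (M2, M3, M4).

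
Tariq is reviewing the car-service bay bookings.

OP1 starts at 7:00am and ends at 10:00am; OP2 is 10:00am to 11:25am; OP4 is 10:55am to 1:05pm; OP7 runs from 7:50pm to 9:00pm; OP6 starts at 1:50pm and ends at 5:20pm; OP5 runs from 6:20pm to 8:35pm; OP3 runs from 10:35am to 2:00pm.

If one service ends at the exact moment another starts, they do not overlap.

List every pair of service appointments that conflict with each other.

OP2 & OP3, OP2 & OP4, OP3 & OP4, OP3 & OP6, OP5 & OP7

Two intervals overlap when each starts before the other ends.
Sorted by start: OP1, OP2, OP3, OP4, OP6, OP5, OP7.
OP2 starts exactly when OP1 ends (back-to-back, no overlap), so OP1 has no further overlaps.
OP3 starts before OP2 ends → OP2 and OP3 overlap.
OP4 starts before OP2 ends → OP2 and OP4 overlap.
OP6 starts after OP2 ends, so OP2 has no further overlaps.
OP4 starts before OP3 ends → OP3 and OP4 overlap.
OP6 starts before OP3 ends → OP3 and OP6 overlap.
OP5 starts after OP3 ends, so OP3 has no further overlaps.
OP6 starts after OP4 ends, so OP4 has no further overlaps.
OP5 starts after OP6 ends, so OP6 has no further overlaps.
OP7 starts before OP5 ends → OP5 and OP7 overlap.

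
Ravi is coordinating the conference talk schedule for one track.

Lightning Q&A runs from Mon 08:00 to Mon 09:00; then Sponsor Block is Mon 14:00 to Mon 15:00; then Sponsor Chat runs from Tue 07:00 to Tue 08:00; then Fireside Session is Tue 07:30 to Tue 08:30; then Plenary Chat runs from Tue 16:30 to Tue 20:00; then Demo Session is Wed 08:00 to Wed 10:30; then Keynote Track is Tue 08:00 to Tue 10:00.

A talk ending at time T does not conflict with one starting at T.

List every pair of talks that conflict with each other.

Sorted by start: Lightning Q&A, Sponsor Block, Sponsor Chat, Fireside Session, Keynote Track, Plenary Chat, Demo Session.
Sponsor Block starts after Lightning Q&A ends — done with Lightning Q&A.
Sponsor Chat starts after Sponsor Block ends — done with Sponsor Block.
Fireside Session starts before Sponsor Chat ends → Sponsor Chat and Fireside Session overlap.
Keynote Track starts exactly when Sponsor Chat ends (back-to-back, no overlap) — done with Sponsor Chat.
Keynote Track starts before Fireside Session ends → Fireside Session and Keynote Track overlap.
Plenary Chat starts after Fireside Session ends — done with Fireside Session.
Plenary Chat starts after Keynote Track ends — done with Keynote Track.
Demo Session starts after Plenary Chat ends.

Fireside Session & Keynote Track, Fireside Session & Sponsor Chat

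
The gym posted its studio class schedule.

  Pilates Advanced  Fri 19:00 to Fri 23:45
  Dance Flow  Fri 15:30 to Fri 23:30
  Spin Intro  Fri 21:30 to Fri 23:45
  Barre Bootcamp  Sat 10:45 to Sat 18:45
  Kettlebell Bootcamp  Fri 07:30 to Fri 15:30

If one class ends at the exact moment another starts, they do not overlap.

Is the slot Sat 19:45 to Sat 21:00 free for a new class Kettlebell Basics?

Kettlebell Bootcamp: ends Fri 15:30 at or before Kettlebell Basics starts Sat 19:45 → clear.
Dance Flow: ends Fri 23:30 at or before Kettlebell Basics starts Sat 19:45 → clear.
Pilates Advanced: ends Fri 23:45 at or before Kettlebell Basics starts Sat 19:45 → clear.
Spin Intro: ends Fri 23:45 at or before Kettlebell Basics starts Sat 19:45 → clear.
Barre Bootcamp: ends Sat 18:45 at or before Kettlebell Basics starts Sat 19:45 → clear.

Yes — the slot is free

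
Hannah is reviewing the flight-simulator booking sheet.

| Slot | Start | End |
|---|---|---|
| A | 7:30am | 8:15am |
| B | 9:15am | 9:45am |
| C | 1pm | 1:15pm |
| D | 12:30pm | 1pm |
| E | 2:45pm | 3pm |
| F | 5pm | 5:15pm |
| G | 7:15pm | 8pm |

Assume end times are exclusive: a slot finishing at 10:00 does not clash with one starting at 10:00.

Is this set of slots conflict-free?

Two intervals overlap when each starts before the other ends.
Sorted by start: A, B, D, C, E, F, G.
B starts after A ends; A is clear from here.
D starts after B ends; B is clear from here.
C starts exactly when D ends (back-to-back, no overlap); D is clear from here.
E starts after C ends; C is clear from here.
F starts after E ends; E is clear from here.
G starts after F ends.
Every pair is clear; the schedule has no overlaps.

Yes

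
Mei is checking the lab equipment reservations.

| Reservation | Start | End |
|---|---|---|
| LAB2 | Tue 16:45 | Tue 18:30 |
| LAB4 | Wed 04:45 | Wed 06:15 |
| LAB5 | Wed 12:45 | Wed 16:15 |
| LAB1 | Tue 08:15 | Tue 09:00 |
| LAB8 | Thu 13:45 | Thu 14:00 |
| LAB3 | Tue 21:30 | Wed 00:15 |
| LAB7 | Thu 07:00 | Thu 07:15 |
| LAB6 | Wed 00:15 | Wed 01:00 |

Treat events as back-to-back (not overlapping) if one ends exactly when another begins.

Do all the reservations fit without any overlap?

Yes

Sorted by start: LAB1, LAB2, LAB3, LAB6, LAB4, LAB5, LAB7, LAB8.
LAB2 starts after LAB1 ends, so LAB1 has no further overlaps.
LAB3 starts after LAB2 ends, so LAB2 has no further overlaps.
LAB6 starts exactly when LAB3 ends (back-to-back, no overlap), so LAB3 has no further overlaps.
LAB4 starts after LAB6 ends, so LAB6 has no further overlaps.
LAB5 starts after LAB4 ends, so LAB4 has no further overlaps.
LAB7 starts after LAB5 ends, so LAB5 has no further overlaps.
LAB8 starts after LAB7 ends.
Every pair is clear; the schedule has no overlaps.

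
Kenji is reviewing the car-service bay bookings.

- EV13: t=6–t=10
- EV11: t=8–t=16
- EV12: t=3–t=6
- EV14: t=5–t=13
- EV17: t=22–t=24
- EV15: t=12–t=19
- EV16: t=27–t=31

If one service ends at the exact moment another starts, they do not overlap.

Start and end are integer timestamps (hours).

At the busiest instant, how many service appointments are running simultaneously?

Walk through starts and ends in time order (an end at T is processed before a start at T):
t=3 start EV12 → 1
t=5 start EV14 → 2
t=6 end EV12 → 1
t=6 start EV13 → 2
t=8 start EV11 → 3
t=10 end EV13 → 2
t=12 start EV15 → 3
t=13 end EV14 → 2
t=16 end EV11 → 1
t=19 end EV15 → 0
t=22 start EV17 → 1
t=24 end EV17 → 0
t=27 start EV16 → 1
t=31 end EV16 → 0
Peak is 3, at t=8 (EV11, EV13, EV14).

3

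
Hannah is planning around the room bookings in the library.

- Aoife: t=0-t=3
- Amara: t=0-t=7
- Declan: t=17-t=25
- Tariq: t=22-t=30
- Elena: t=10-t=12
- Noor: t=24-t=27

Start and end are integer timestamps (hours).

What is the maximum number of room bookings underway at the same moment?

Sort all start/end points and keep a running count:
t=0 start Amara → 1
t=0 start Aoife → 2
t=3 end Aoife → 1
t=7 end Amara → 0
t=10 start Elena → 1
t=12 end Elena → 0
t=17 start Declan → 1
t=22 start Tariq → 2
t=24 start Noor → 3
t=25 end Declan → 2
t=27 end Noor → 1
t=30 end Tariq → 0
Peak is 3, at t=24 (Declan, Noor, Tariq).

3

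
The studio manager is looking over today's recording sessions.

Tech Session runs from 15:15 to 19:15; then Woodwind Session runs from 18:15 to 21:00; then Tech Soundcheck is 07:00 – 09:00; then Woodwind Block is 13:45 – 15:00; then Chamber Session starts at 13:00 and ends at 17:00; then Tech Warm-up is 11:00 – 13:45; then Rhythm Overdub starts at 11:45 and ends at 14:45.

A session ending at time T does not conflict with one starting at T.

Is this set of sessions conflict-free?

Sorted by start: Tech Soundcheck, Tech Warm-up, Rhythm Overdub, Chamber Session, Woodwind Block, Tech Session, Woodwind Session.
Tech Warm-up starts after Tech Soundcheck ends, so Tech Soundcheck has no further overlaps.
Rhythm Overdub starts before Tech Warm-up ends → Tech Warm-up and Rhythm Overdub overlap.
That's a conflict, so the schedule is not conflict-free.

No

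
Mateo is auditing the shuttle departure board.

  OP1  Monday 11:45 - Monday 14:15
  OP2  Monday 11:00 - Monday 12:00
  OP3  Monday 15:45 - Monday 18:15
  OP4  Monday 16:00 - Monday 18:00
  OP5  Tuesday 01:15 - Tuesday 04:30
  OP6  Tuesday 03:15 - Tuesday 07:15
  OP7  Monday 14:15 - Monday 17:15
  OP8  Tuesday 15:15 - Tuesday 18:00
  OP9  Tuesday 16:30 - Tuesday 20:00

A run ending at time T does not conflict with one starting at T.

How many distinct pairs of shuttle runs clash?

6

Sorted by start: OP2, OP1, OP7, OP3, OP4, OP5, OP6, OP8, OP9.
OP1 starts before OP2 ends → OP2 and OP1 overlap.
OP7 starts after OP2 ends — done with OP2.
OP7 starts exactly when OP1 ends (back-to-back, no overlap) — done with OP1.
OP3 starts before OP7 ends → OP7 and OP3 overlap.
OP4 starts before OP7 ends → OP7 and OP4 overlap.
OP5 starts after OP7 ends — done with OP7.
OP4 starts before OP3 ends → OP3 and OP4 overlap.
OP5 starts after OP3 ends — done with OP3.
OP5 starts after OP4 ends — done with OP4.
OP6 starts before OP5 ends → OP5 and OP6 overlap.
OP8 starts after OP5 ends — done with OP5.
OP8 starts after OP6 ends — done with OP6.
OP9 starts before OP8 ends → OP8 and OP9 overlap.
Overlapping pairs: OP1 & OP2, OP3 & OP4, OP3 & OP7, OP4 & OP7, OP5 & OP6, OP8 & OP9 — 6 in total.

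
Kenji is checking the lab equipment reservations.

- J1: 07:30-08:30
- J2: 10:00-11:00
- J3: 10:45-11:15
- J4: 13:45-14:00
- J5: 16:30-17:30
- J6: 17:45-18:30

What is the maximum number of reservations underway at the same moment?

Sort all start/end points and keep a running count:
07:30 start J1 → 1
08:30 end J1 → 0
10:00 start J2 → 1
10:45 start J3 → 2
11:00 end J2 → 1
11:15 end J3 → 0
13:45 start J4 → 1
14:00 end J4 → 0
16:30 start J5 → 1
17:30 end J5 → 0
17:45 start J6 → 1
18:30 end J6 → 0
Peak is 2, at 10:45 (J2, J3).

2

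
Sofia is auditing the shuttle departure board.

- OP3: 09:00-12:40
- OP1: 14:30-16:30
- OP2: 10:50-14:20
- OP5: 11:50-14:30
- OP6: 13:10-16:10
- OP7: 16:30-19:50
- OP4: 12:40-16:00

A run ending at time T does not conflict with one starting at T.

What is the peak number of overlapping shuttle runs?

4

Sort all start/end points and keep a running count:
09:00 start OP3 → 1
10:50 start OP2 → 2
11:50 start OP5 → 3
12:40 end OP3 → 2
12:40 start OP4 → 3
13:10 start OP6 → 4
14:20 end OP2 → 3
14:30 end OP5 → 2
14:30 start OP1 → 3
16:00 end OP4 → 2
16:10 end OP6 → 1
16:30 end OP1 → 0
16:30 start OP7 → 1
19:50 end OP7 → 0
Peak is 4, at 13:10 (OP2, OP4, OP5, OP6).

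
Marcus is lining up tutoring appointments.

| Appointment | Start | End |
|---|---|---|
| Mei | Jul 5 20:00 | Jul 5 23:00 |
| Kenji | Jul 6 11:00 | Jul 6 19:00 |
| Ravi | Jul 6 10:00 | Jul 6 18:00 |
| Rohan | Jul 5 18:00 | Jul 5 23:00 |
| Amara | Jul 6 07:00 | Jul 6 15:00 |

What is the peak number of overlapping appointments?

3

Walk through starts and ends in time order (an end at T is processed before a start at T):
Jul 5 18:00 start Rohan → 1
Jul 5 20:00 start Mei → 2
Jul 5 23:00 end Mei → 1
Jul 5 23:00 end Rohan → 0
Jul 6 07:00 start Amara → 1
Jul 6 10:00 start Ravi → 2
Jul 6 11:00 start Kenji → 3
Jul 6 15:00 end Amara → 2
Jul 6 18:00 end Ravi → 1
Jul 6 19:00 end Kenji → 0
Peak is 3, at Jul 6 11:00 (Amara, Kenji, Ravi).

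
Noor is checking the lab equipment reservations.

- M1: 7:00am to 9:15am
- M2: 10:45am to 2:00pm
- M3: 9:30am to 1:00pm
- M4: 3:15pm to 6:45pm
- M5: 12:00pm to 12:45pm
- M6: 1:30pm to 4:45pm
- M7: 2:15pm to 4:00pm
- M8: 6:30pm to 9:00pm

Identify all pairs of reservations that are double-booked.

M2 & M3, M2 & M5, M2 & M6, M3 & M5, M4 & M6, M4 & M7, M4 & M8, M6 & M7

Sorted by start: M1, M3, M2, M5, M6, M7, M4, M8.
M3 starts after M1 ends — done with M1.
M2 starts before M3 ends → M3 and M2 overlap.
M5 starts before M3 ends → M3 and M5 overlap.
M6 starts after M3 ends — done with M3.
M5 starts before M2 ends → M2 and M5 overlap.
M6 starts before M2 ends → M2 and M6 overlap.
M7 starts after M2 ends — done with M2.
M6 starts after M5 ends — done with M5.
M7 starts before M6 ends → M6 and M7 overlap.
M4 starts before M6 ends → M6 and M4 overlap.
M8 starts after M6 ends.
M4 starts before M7 ends → M7 and M4 overlap.
M8 starts after M7 ends.
M8 starts before M4 ends → M4 and M8 overlap.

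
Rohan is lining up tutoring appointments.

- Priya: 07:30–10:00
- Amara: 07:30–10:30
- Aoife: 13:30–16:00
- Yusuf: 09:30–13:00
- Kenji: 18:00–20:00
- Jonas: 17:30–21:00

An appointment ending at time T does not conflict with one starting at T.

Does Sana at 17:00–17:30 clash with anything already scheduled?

No — it doesn't clash with anything

Priya: ends 10:00 at or before Sana starts 17:00 → clear.
Amara: ends 10:30 at or before Sana starts 17:00 → clear.
Yusuf: ends 13:00 at or before Sana starts 17:00 → clear.
Aoife: ends 16:00 at or before Sana starts 17:00 → clear.
Jonas: starts 17:30 at or after Sana ends 17:30 → clear.
Kenji: starts 18:00 at or after Sana ends 17:30 → clear.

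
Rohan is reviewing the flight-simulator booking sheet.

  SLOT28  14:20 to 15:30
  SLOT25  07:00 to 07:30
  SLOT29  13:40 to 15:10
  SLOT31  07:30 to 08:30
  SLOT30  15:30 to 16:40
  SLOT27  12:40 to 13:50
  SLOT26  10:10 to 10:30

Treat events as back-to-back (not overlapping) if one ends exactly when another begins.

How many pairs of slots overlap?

Sorted by start: SLOT25, SLOT31, SLOT26, SLOT27, SLOT29, SLOT28, SLOT30.
SLOT31 starts exactly when SLOT25 ends (back-to-back, no overlap) — done with SLOT25.
SLOT26 starts after SLOT31 ends — done with SLOT31.
SLOT27 starts after SLOT26 ends — done with SLOT26.
SLOT29 starts before SLOT27 ends → SLOT27 and SLOT29 overlap.
SLOT28 starts after SLOT27 ends — done with SLOT27.
SLOT28 starts before SLOT29 ends → SLOT29 and SLOT28 overlap.
SLOT30 starts after SLOT29 ends.
SLOT30 starts exactly when SLOT28 ends (back-to-back, no overlap).
Overlapping pairs: SLOT27 & SLOT29, SLOT28 & SLOT29 — 2 in total.

2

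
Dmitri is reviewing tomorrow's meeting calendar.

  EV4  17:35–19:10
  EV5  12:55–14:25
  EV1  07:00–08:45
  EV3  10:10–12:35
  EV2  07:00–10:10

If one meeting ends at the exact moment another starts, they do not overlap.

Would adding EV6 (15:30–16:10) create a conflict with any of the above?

EV1: ends 08:45 at or before EV6 starts 15:30 → clear.
EV2: ends 10:10 at or before EV6 starts 15:30 → clear.
EV3: ends 12:35 at or before EV6 starts 15:30 → clear.
EV5: ends 14:25 at or before EV6 starts 15:30 → clear.
EV4: starts 17:35 at or after EV6 ends 16:10 → clear.

No — it doesn't clash with anything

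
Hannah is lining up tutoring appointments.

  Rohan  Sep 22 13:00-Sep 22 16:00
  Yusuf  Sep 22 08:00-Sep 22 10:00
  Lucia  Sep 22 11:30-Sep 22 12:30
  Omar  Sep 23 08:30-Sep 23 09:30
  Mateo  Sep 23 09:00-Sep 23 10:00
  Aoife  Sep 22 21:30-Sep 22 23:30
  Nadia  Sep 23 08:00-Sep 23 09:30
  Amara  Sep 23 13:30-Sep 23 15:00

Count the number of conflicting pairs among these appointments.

3

Two intervals overlap when each starts before the other ends.
Sorted by start: Yusuf, Lucia, Rohan, Aoife, Nadia, Omar, Mateo, Amara.
Lucia starts after Yusuf ends, so nothing later overlaps Yusuf either.
Rohan starts after Lucia ends, so nothing later overlaps Lucia either.
Aoife starts after Rohan ends, so nothing later overlaps Rohan either.
Nadia starts after Aoife ends, so nothing later overlaps Aoife either.
Omar starts before Nadia ends → Nadia and Omar overlap.
Mateo starts before Nadia ends → Nadia and Mateo overlap.
Amara starts after Nadia ends.
Mateo starts before Omar ends → Omar and Mateo overlap.
Amara starts after Omar ends.
Amara starts after Mateo ends.
Overlapping pairs: Mateo & Nadia, Mateo & Omar, Nadia & Omar — 3 in total.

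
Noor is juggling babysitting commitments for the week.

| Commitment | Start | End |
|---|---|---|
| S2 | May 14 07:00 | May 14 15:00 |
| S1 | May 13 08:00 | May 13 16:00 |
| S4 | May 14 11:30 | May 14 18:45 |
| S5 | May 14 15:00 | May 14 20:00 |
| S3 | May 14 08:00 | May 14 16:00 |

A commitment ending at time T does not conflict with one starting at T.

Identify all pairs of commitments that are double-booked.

Sorted by start: S1, S2, S3, S4, S5.
S2 starts after S1 ends; S1 is clear from here.
S3 starts before S2 ends → S2 and S3 overlap.
S4 starts before S2 ends → S2 and S4 overlap.
S5 starts exactly when S2 ends (back-to-back, no overlap).
S4 starts before S3 ends → S3 and S4 overlap.
S5 starts before S3 ends → S3 and S5 overlap.
S5 starts before S4 ends → S4 and S5 overlap.

S2 & S3, S2 & S4, S3 & S4, S3 & S5, S4 & S5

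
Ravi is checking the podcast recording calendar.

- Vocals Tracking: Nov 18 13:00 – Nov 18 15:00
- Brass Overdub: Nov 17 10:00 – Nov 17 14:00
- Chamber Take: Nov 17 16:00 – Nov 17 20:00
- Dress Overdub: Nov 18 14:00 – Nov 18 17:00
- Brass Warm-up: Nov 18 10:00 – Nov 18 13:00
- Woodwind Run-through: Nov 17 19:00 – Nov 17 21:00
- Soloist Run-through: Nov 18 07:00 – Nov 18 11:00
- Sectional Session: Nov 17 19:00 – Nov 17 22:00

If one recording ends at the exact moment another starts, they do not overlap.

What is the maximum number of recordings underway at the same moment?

Walk through starts and ends in time order (an end at T is processed before a start at T):
Nov 17 10:00 start Brass Overdub → 1
Nov 17 14:00 end Brass Overdub → 0
Nov 17 16:00 start Chamber Take → 1
Nov 17 19:00 start Sectional Session → 2
Nov 17 19:00 start Woodwind Run-through → 3
Nov 17 20:00 end Chamber Take → 2
Nov 17 21:00 end Woodwind Run-through → 1
Nov 17 22:00 end Sectional Session → 0
Nov 18 07:00 start Soloist Run-through → 1
Nov 18 10:00 start Brass Warm-up → 2
Nov 18 11:00 end Soloist Run-through → 1
Nov 18 13:00 end Brass Warm-up → 0
Nov 18 13:00 start Vocals Tracking → 1
Nov 18 14:00 start Dress Overdub → 2
Nov 18 15:00 end Vocals Tracking → 1
Nov 18 17:00 end Dress Overdub → 0
Peak is 3, at Nov 17 19:00 (Chamber Take, Sectional Session, Woodwind Run-through).

3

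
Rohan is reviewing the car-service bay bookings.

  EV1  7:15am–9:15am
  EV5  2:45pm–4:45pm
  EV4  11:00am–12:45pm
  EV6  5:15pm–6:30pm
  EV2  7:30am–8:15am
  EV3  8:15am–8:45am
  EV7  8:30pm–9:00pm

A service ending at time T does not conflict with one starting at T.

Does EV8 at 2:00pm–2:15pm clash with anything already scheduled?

EV1: ends 9:15am at or before EV8 starts 2:00pm → clear.
EV2: ends 8:15am at or before EV8 starts 2:00pm → clear.
EV3: ends 8:45am at or before EV8 starts 2:00pm → clear.
EV4: ends 12:45pm at or before EV8 starts 2:00pm → clear.
EV5: starts 2:45pm at or after EV8 ends 2:15pm → clear.
EV6: starts 5:15pm at or after EV8 ends 2:15pm → clear.
EV7: starts 8:30pm at or after EV8 ends 2:15pm → clear.

No — it doesn't clash with anything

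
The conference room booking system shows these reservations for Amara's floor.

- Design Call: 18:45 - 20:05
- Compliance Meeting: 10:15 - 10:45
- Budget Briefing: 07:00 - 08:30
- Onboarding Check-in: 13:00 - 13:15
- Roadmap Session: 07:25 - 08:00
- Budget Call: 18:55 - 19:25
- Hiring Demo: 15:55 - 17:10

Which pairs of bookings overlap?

Check each pair: they overlap iff neither finishes before the other starts.
Sorted by start: Budget Briefing, Roadmap Session, Compliance Meeting, Onboarding Check-in, Hiring Demo, Design Call, Budget Call.
Roadmap Session starts before Budget Briefing ends → Budget Briefing and Roadmap Session overlap.
Compliance Meeting starts after Budget Briefing ends; Budget Briefing is clear from here.
Compliance Meeting starts after Roadmap Session ends; Roadmap Session is clear from here.
Onboarding Check-in starts after Compliance Meeting ends; Compliance Meeting is clear from here.
Hiring Demo starts after Onboarding Check-in ends; Onboarding Check-in is clear from here.
Design Call starts after Hiring Demo ends; Hiring Demo is clear from here.
Budget Call starts before Design Call ends → Design Call and Budget Call overlap.

Budget Briefing & Roadmap Session, Budget Call & Design Call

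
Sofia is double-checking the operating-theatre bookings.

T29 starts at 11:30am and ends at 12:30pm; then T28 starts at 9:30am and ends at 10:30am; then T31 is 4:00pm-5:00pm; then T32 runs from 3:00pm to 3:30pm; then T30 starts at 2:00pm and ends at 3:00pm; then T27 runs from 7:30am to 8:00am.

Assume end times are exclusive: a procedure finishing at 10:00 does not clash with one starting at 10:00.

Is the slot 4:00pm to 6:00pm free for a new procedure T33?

T27: ends 8:00am at or before T33 starts 4:00pm → clear.
T28: ends 10:30am at or before T33 starts 4:00pm → clear.
T29: ends 12:30pm at or before T33 starts 4:00pm → clear.
T30: ends 3:00pm at or before T33 starts 4:00pm → clear.
T32: ends 3:30pm at or before T33 starts 4:00pm → clear.
T31: starts 4:00pm before T33 ends 6:00pm, and ends 5:00pm after T33 starts 4:00pm → overlap.
T33 overlaps T31.

No — it overlaps T31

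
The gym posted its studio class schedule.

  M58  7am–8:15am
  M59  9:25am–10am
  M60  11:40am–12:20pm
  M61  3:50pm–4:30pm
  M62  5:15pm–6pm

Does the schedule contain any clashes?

No

Sorted by start: M58, M59, M60, M61, M62.
M59 starts after M58 ends — done with M58.
M60 starts after M59 ends — done with M59.
M61 starts after M60 ends — done with M60.
M62 starts after M61 ends.
Every pair is clear; the schedule has no overlaps.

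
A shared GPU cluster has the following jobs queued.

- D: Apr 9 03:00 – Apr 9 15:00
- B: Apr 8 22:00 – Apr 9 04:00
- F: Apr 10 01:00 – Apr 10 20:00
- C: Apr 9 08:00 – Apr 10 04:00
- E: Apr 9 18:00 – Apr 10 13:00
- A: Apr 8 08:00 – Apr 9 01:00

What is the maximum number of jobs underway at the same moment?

Sweep the timeline, counting +1 at each start and −1 at each end (ends before starts at a tie):
Apr 8 08:00 start A → 1
Apr 8 22:00 start B → 2
Apr 9 01:00 end A → 1
Apr 9 03:00 start D → 2
Apr 9 04:00 end B → 1
Apr 9 08:00 start C → 2
Apr 9 15:00 end D → 1
Apr 9 18:00 start E → 2
Apr 10 01:00 start F → 3
Apr 10 04:00 end C → 2
Apr 10 13:00 end E → 1
Apr 10 20:00 end F → 0
Peak is 3, at Apr 10 01:00 (C, E, F).

3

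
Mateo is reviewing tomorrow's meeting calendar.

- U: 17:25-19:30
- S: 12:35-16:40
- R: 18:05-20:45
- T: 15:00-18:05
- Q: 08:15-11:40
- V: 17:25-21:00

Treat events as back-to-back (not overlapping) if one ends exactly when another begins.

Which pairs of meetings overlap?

Sorted by start: Q, S, T, U, V, R.
S starts after Q ends, so nothing later overlaps Q either.
T starts before S ends → S and T overlap.
U starts after S ends, so nothing later overlaps S either.
U starts before T ends → T and U overlap.
V starts before T ends → T and V overlap.
R starts exactly when T ends (back-to-back, no overlap).
V starts before U ends → U and V overlap.
R starts before U ends → U and R overlap.
R starts before V ends → V and R overlap.

R & U, R & V, S & T, T & U, T & V, U & V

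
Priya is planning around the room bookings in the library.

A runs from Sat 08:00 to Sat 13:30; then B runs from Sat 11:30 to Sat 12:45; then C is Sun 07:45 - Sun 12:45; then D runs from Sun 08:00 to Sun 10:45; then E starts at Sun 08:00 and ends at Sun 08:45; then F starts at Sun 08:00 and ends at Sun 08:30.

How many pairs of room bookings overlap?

Sorted by start: A, B, C, D, E, F.
B starts before A ends → A and B overlap.
C starts after A ends; A is clear from here.
C starts after B ends; B is clear from here.
D starts before C ends → C and D overlap.
E starts before C ends → C and E overlap.
F starts before C ends → C and F overlap.
E starts before D ends → D and E overlap.
F starts before D ends → D and F overlap.
F starts before E ends → E and F overlap.
Overlapping pairs: A & B, C & D, C & E, C & F, D & E, D & F, E & F — 7 in total.

7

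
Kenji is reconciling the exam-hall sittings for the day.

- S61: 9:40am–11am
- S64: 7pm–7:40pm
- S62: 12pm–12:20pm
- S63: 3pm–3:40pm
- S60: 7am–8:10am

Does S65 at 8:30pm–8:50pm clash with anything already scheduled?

S60: ends 8:10am at or before S65 starts 8:30pm → clear.
S61: ends 11am at or before S65 starts 8:30pm → clear.
S62: ends 12:20pm at or before S65 starts 8:30pm → clear.
S63: ends 3:40pm at or before S65 starts 8:30pm → clear.
S64: ends 7:40pm at or before S65 starts 8:30pm → clear.

No — it doesn't clash with anything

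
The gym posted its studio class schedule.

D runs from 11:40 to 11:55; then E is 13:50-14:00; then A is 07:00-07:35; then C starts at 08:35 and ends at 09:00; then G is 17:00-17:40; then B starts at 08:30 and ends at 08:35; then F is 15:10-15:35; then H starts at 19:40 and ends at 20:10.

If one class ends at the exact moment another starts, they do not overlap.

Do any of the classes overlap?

No

Check each pair: they overlap iff neither finishes before the other starts.
Sorted by start: A, B, C, D, E, F, G, H.
B starts after A ends, so A has no further overlaps.
C starts exactly when B ends (back-to-back, no overlap), so B has no further overlaps.
D starts after C ends, so C has no further overlaps.
E starts after D ends, so D has no further overlaps.
F starts after E ends, so E has no further overlaps.
G starts after F ends, so F has no further overlaps.
H starts after G ends.
Every pair is clear; the schedule has no overlaps.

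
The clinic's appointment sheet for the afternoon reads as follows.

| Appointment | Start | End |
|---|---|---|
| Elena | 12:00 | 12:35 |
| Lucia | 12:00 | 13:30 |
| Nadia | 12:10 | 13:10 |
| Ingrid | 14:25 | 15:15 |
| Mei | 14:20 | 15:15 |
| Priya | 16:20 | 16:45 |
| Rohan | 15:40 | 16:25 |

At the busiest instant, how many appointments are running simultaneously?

Walk through starts and ends in time order (an end at T is processed before a start at T):
12:00 start Elena → 1
12:00 start Lucia → 2
12:10 start Nadia → 3
12:35 end Elena → 2
13:10 end Nadia → 1
13:30 end Lucia → 0
14:20 start Mei → 1
14:25 start Ingrid → 2
15:15 end Ingrid → 1
15:15 end Mei → 0
15:40 start Rohan → 1
16:20 start Priya → 2
16:25 end Rohan → 1
16:45 end Priya → 0
Peak is 3, at 12:10 (Elena, Lucia, Nadia).

3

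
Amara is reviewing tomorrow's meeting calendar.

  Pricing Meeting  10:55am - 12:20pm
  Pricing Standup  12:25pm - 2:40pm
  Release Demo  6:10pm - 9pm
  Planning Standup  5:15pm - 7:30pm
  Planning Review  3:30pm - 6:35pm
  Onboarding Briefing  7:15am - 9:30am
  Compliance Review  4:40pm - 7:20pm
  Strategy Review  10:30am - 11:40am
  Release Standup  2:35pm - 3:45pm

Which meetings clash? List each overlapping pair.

Compliance Review & Planning Review, Compliance Review & Planning Standup, Compliance Review & Release Demo, Planning Review & Planning Standup, Planning Review & Release Demo, Planning Review & Release Standup, Planning Standup & Release Demo, Pricing Meeting & Strategy Review, Pricing Standup & Release Standup

Sorted by start: Onboarding Briefing, Strategy Review, Pricing Meeting, Pricing Standup, Release Standup, Planning Review, Compliance Review, Planning Standup, Release Demo.
Strategy Review starts after Onboarding Briefing ends, so Onboarding Briefing has no further overlaps.
Pricing Meeting starts before Strategy Review ends → Strategy Review and Pricing Meeting overlap.
Pricing Standup starts after Strategy Review ends, so Strategy Review has no further overlaps.
Pricing Standup starts after Pricing Meeting ends, so Pricing Meeting has no further overlaps.
Release Standup starts before Pricing Standup ends → Pricing Standup and Release Standup overlap.
Planning Review starts after Pricing Standup ends, so Pricing Standup has no further overlaps.
Planning Review starts before Release Standup ends → Release Standup and Planning Review overlap.
Compliance Review starts after Release Standup ends, so Release Standup has no further overlaps.
Compliance Review starts before Planning Review ends → Planning Review and Compliance Review overlap.
Planning Standup starts before Planning Review ends → Planning Review and Planning Standup overlap.
Release Demo starts before Planning Review ends → Planning Review and Release Demo overlap.
Planning Standup starts before Compliance Review ends → Compliance Review and Planning Standup overlap.
Release Demo starts before Compliance Review ends → Compliance Review and Release Demo overlap.
Release Demo starts before Planning Standup ends → Planning Standup and Release Demo overlap.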